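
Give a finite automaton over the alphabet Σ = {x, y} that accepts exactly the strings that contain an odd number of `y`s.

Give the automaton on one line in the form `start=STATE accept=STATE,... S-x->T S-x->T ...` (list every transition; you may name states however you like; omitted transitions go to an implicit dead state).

The only thing that matters is how many `y`s have appeared, reduced mod 2. Use one state per residue: A for 0, …, B for 1. Reading `y` moves to the next residue; anything else stays put. B is accepting.
With 2 states:
       x  y 
>  A   A  B 
 * B   B  A 
(> = start, * = accepting)

start=A accept=B A-x->A A-y->B B-x->B B-y->A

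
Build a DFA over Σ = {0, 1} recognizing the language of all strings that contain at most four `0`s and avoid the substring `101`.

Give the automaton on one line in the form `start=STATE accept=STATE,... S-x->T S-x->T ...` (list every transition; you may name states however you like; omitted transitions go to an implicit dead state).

Handle the two conditions separately and then intersect. One (6 states) tracks the count of `0`s, saturating at 5; the other (4 states) tracks partial matches of the forbidden pattern `101`. Each combined state is a pair, one component from each; accept when both components accept. After merging equivalent states the machine shrinks.
14 states suffice.
          0    1  
>* q0     q1   q2 
 * q1     q3   q4 
 * q2     q5   q2 
 * q3     q6   q7 
 * q4     q8   q4 
 * q5     q3   q9 
 * q6    q10  q11 
 * q7    q12   q7 
 * q8     q6   q9 
   q9     q9   q9 
 * q10    q9  q10 
 * q11   q13  q11 
 * q12   q10   q9 
 * q13    q9   q9 
(> = start, * = accepting)

start=q0 accept=q0,q1,q2,q3,q4,q5,q6,q7,q8,q10,q11,q12,q13 q0-0->q1 q0-1->q2 q1-0->q3 q1-1->q4 q2-0->q5 q2-1->q2 q3-0->q6 q3-1->q7 q4-0->q8 q4-1->q4 q5-0->q3 q5-1->q9 q6-0->q10 q6-1->q11 q7-0->q12 q7-1->q7 q8-0->q6 q8-1->q9 q9-0->q9 q9-1->q9 q10-0->q9 q10-1->q10 q11-0->q13 q11-1->q11 q12-0->q10 q12-1->q9 q13-0->q9 q13-1->q9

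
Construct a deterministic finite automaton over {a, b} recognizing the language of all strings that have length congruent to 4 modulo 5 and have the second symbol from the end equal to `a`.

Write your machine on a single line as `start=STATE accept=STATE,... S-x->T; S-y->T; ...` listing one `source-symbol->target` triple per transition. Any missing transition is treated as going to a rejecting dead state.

start=s0; accept=s5; s0-a->s1; s0-b->s1; s1-a->s2; s1-b->s2; s2-a->s3; s2-b->s4; s3-a->s5; s3-b->s5; s4-a->s6; s4-b->s6; s5-a->s0; s5-b->s0; s6-a->s0; s6-b->s0

Run two small machines in parallel and take their product. The first has 5 states tracking the input length modulo 5; the second has 7 states tracking the last 2 symbols read. A product state is a pair (one from each), accepting exactly when both do. Minimizing collapses redundant product states.
        a   b  
>  s0   s1  s1 
   s1   s2  s2 
   s2   s3  s4 
   s3   s5  s5 
   s4   s6  s6 
 * s5   s0  s0 
   s6   s0  s0 
(> = start, * = accepting)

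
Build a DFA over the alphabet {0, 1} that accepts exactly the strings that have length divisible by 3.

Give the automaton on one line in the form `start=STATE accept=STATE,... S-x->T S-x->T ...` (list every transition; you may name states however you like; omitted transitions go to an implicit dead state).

Only the length mod 3 matters, so use a 3-cycle: from any state, every input symbol moves to the next state, wrapping S2 back to S0. Mark S0 accepting.
        0   1  
>* S0   S1  S1 
   S1   S2  S2 
   S2   S0  S0 
(> = start, * = accepting)

start=S0 accept=S0 S0-0->S1 S0-1->S1 S1-0->S2 S1-1->S2 S2-0->S0 S2-1->S0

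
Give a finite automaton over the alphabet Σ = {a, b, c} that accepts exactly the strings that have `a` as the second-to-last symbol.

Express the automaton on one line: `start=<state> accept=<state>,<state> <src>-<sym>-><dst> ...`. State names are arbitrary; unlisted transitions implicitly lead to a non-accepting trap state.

start=q0 accept=q4,q5,q6 q0-a->q1 q0-b->q2 q0-c->q3 q1-a->q4 q1-b->q5 q1-c->q6 q2-a->q7 q2-b->q8 q2-c->q9 q3-a->q10 q3-b->q11 q3-c->q12 q4-a->q4 q4-b->q5 q4-c->q6 q5-a->q7 q5-b->q8 q5-c->q9 q6-a->q10 q6-b->q11 q6-c->q12 q7-a->q4 q7-b->q5 q7-c->q6 q8-a->q7 q8-b->q8 q8-c->q9 q9-a->q10 q9-b->q11 q9-c->q12 q10-a->q4 q10-b->q5 q10-c->q6 q11-a->q7 q11-b->q8 q11-c->q9 q12-a->q10 q12-b->q11 q12-c->q12

A DFA must remember the last 2 symbols (since which symbol is second-to-last isn't known until the input ends). Use one state per possible window of the last ≤2 symbols; accept from those whose window starts with `a`.
With 13 states:
          a    b    c  
>  q0     q1   q2   q3 
   q1     q4   q5   q6 
   q2     q7   q8   q9 
   q3    q10  q11  q12 
 * q4     q4   q5   q6 
 * q5     q7   q8   q9 
 * q6    q10  q11  q12 
   q7     q4   q5   q6 
   q8     q7   q8   q9 
   q9    q10  q11  q12 
   q10    q4   q5   q6 
   q11    q7   q8   q9 
   q12   q10  q11  q12 
(> = start, * = accepting)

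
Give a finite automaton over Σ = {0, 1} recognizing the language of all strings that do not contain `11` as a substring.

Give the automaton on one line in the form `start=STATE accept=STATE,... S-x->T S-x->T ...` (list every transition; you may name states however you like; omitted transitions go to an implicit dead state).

This is the complement of 'contains `11`'. Use the same substring-matching states — q0 through q2 holding how much of `11` has just been matched — but flip the accepting set: everything except the trap q2 accepts.
A 3-state machine:
        0   1  
>* q0   q0  q1 
 * q1   q0  q2 
   q2   q2  q2 
(> = start, * = accepting)

start=q0 accept=q0,q1 q0-0->q0 q0-1->q1 q1-0->q0 q1-1->q2 q2-0->q2 q2-1->q2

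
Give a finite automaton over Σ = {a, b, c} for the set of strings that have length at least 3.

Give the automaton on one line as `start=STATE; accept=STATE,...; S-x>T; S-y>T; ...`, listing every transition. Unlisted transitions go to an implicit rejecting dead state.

start=q0; accept=q3,q4; q0-a>q1; q0-b>q1; q0-c>q1; q1-a>q2; q1-b>q2; q1-c>q2; q2-a>q3; q2-b>q3; q2-c>q3; q3-a>q4; q3-b>q4; q3-c>q4; q4-a>q4; q4-b>q4; q4-c>q4

We only need to distinguish lengths 0, 1, …, 3, and '>3'. Chain q0 → q1 → q2 → q3 → q4 on every symbol, with q4 looping. Accepting states: {q3, q4}.
        a   b   c  
>  q0   q1  q1  q1 
   q1   q2  q2  q2 
   q2   q3  q3  q3 
 * q3   q4  q4  q4 
 * q4   q4  q4  q4 
(> = start, * = accepting)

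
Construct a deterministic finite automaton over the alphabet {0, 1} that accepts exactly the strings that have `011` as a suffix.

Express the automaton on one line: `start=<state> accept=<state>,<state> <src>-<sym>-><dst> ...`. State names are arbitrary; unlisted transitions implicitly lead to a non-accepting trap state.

Remember how much of `011` the current input suffix matches. State S0 means no match yet; S1 means the last symbol is `0`; S2 means the last 2 symbols are `01`; S3 means the last 3 symbols are `011`. Only S3 accepts. On a mismatch, fall back to the longest proper suffix that is still a prefix of `011`.
A 4-state machine:
        0   1  
>  S0   S1  S0 
   S1   S1  S2 
   S2   S1  S3 
 * S3   S1  S0 
(> = start, * = accepting)

start=S0 accept=S3 S0-0->S1 S0-1->S0 S1-0->S1 S1-1->S2 S2-0->S1 S2-1->S3 S3-0->S1 S3-1->S0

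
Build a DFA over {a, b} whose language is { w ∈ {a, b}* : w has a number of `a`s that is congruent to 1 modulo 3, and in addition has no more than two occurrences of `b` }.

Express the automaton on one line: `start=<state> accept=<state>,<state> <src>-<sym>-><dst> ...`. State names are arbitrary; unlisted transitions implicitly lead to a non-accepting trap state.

Build one automaton per condition and run them in lockstep. One (3 states) tracks the count of `a`s modulo 3; the other (4 states) tracks the count of `b`s, saturating at 3. Each combined state is a pair, one component from each; accept when both components accept. Minimizing collapses redundant product states.
A 10-state machine:
        a   b  
>  s0   s1  s2 
 * s1   s3  s4 
   s2   s4  s5 
   s3   s0  s6 
 * s4   s6  s7 
   s5   s7  s8 
   s6   s2  s9 
 * s7   s9  s8 
   s8   s8  s8 
   s9   s5  s8 
(> = start, * = accepting)

start=s0 accept=s1,s4,s7 s0-a->s1 s0-b->s2 s1-a->s3 s1-b->s4 s2-a->s4 s2-b->s5 s3-a->s0 s3-b->s6 s4-a->s6 s4-b->s7 s5-a->s7 s5-b->s8 s6-a->s2 s6-b->s9 s7-a->s9 s7-b->s8 s8-a->s8 s8-b->s8 s9-a->s5 s9-b->s8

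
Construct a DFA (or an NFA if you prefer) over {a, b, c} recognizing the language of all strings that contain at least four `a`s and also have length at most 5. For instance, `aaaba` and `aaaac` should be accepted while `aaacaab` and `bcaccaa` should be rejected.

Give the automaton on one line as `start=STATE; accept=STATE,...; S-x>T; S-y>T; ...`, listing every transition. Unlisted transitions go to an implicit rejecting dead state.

Handle the two conditions separately and then intersect. The first has 6 states tracking the count of `a`s, saturating at 5; the second has 7 states tracking the input length, saturating at 6. A product state is a pair (one from each), accepting exactly when both do. Equivalent product states are then merged.
          a    b    c  
>  q0     q1   q2   q2 
   q1     q3   q4   q4 
   q2     q4   q5   q5 
   q3     q6   q7   q7 
   q4     q7   q5   q5 
   q5     q5   q5   q5 
   q6     q8   q9   q9 
   q7     q9   q5   q5 
 * q8    q10  q10  q10 
   q9    q10   q5   q5 
 * q10    q5   q5   q5 
(> = start, * = accepting)

start=q0; accept=q8,q10; q0-a>q1; q0-b>q2; q0-c>q2; q1-a>q3; q1-b>q4; q1-c>q4; q2-a>q4; q2-b>q5; q2-c>q5; q3-a>q6; q3-b>q7; q3-c>q7; q4-a>q7; q4-b>q5; q4-c>q5; q5-a>q5; q5-b>q5; q5-c>q5; q6-a>q8; q6-b>q9; q6-c>q9; q7-a>q9; q7-b>q5; q7-c>q5; q8-a>q10; q8-b>q10; q8-c>q10; q9-a>q10; q9-b>q5; q9-c>q5; q10-a>q5; q10-b>q5; q10-c>q5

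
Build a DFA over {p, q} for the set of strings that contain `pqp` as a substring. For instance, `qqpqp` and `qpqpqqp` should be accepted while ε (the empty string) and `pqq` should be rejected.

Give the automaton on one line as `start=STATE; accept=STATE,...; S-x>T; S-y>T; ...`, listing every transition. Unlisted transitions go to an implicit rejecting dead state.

States S0..S2 record the length of the longest prefix of `pqp` that matches the current input suffix. Reaching S3 means `pqp` has been seen, and we stay there forever. Accept from S3.
4 states suffice.
        p   q  
>  S0   S1  S0 
   S1   S1  S2 
   S2   S3  S0 
 * S3   S3  S3 
(> = start, * = accepting)

start=S0; accept=S3; S0-p>S1; S0-q>S0; S1-p>S1; S1-q>S2; S2-p>S3; S2-q>S0; S3-p>S3; S3-q>S3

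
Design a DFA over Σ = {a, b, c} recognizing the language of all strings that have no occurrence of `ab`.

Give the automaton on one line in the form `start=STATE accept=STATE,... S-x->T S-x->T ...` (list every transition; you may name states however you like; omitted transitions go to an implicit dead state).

start=q0 accept=q0,q1 q0-a->q1 q0-b->q0 q0-c->q0 q1-a->q1 q1-b->q2 q1-c->q0 q2-a->q2 q2-b->q2 q2-c->q2

Track partial matches of the forbidden pattern `ab`. State q2 is a dead state reached once `ab` has occurred; every other state accepts. q0 means no part of `ab` is currently matched.
3 states suffice.
        a   b   c  
>* q0   q1  q0  q0 
 * q1   q1  q2  q0 
   q2   q2  q2  q2 
(> = start, * = accepting)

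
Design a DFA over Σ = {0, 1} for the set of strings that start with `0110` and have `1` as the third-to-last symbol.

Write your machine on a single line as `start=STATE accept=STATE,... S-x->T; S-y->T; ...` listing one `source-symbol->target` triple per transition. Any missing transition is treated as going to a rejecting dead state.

start=q0; accept=q5,q6,q7,q12; q0-0->q1; q0-1->q2; q1-0->q2; q1-1->q3; q2-0->q2; q2-1->q2; q3-0->q2; q3-1->q4; q4-0->q5; q4-1->q2; q5-0->q6; q5-1->q7; q6-0->q8; q6-1->q9; q7-0->q10; q7-1->q11; q8-0->q8; q8-1->q9; q9-0->q10; q9-1->q11; q10-0->q6; q10-1->q7; q11-0->q5; q11-1->q12; q12-0->q5; q12-1->q12

Build one automaton per condition and run them in lockstep. The first has 6 states tracking whether the input so far still matches the prefix `0110`; the second has 15 states tracking the last 3 symbols read. A product state is a pair (one from each), accepting exactly when both do. Equivalent product states are then merged.
          0    1  
>  q0     q1   q2 
   q1     q2   q3 
   q2     q2   q2 
   q3     q2   q4 
   q4     q5   q2 
 * q5     q6   q7 
 * q6     q8   q9 
 * q7    q10  q11 
   q8     q8   q9 
   q9    q10  q11 
   q10    q6   q7 
   q11    q5  q12 
 * q12    q5  q12 
(> = start, * = accepting)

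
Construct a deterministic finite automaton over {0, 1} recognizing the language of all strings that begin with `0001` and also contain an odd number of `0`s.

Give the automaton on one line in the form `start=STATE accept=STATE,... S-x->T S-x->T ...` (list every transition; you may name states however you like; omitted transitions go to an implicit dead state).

start=q0 accept=q6 q0-0->q1 q0-1->q2 q1-0->q3 q1-1->q4 q2-0->q4 q2-1->q2 q3-0->q5 q3-1->q2 q4-0->q2 q4-1->q4 q5-0->q2 q5-1->q6 q6-0->q7 q6-1->q6 q7-0->q6 q7-1->q7

Build one automaton per condition and run them in lockstep. The first has 6 states tracking whether the input so far still matches the prefix `0001`; the second has 2 states tracking the count of `0`s modulo 2. A product state is a pair (one from each), accepting exactly when both do.
8 states suffice.
        0   1  
>  q0   q1  q2 
   q1   q3  q4 
   q2   q4  q2 
   q3   q5  q2 
   q4   q2  q4 
   q5   q2  q6 
 * q6   q7  q6 
   q7   q6  q7 
(> = start, * = accepting)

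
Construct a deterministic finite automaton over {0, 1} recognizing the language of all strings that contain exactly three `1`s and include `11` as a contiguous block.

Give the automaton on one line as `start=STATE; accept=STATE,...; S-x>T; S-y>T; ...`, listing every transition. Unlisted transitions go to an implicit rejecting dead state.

start=S0; accept=S5; S0-0>S0; S0-1>S1; S1-0>S2; S1-1>S3; S2-0>S2; S2-1>S4; S3-0>S3; S3-1>S5; S4-0>S6; S4-1>S5; S5-0>S5; S5-1>S7; S6-0>S6; S6-1>S8; S7-0>S7; S7-1>S7; S8-0>S9; S8-1>S7; S9-0>S9; S9-1>S10; S10-0>S11; S10-1>S7; S11-0>S11; S11-1>S10

Build one automaton per condition and run them in lockstep. One (5 states) tracks the count of `1`s, saturating at 4; the other (3 states) tracks whether and how much of `11` has been seen. Each combined state is a pair, one component from each; accept when both components accept.
With 12 states:
          0    1  
>  S0     S0   S1 
   S1     S2   S3 
   S2     S2   S4 
   S3     S3   S5 
   S4     S6   S5 
 * S5     S5   S7 
   S6     S6   S8 
   S7     S7   S7 
   S8     S9   S7 
   S9     S9  S10 
   S10   S11   S7 
   S11   S11  S10 
(> = start, * = accepting)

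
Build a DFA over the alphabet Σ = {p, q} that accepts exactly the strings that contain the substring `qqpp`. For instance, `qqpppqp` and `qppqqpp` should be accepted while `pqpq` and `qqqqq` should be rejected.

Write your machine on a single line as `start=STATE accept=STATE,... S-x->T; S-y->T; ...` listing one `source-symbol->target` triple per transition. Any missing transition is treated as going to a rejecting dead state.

Track how much of `qqpp` has been matched so far: state s0 is no progress, s4 is the absorbing accept state reached once `qqpp` has occurred. Intermediate states record partial matches; on a mismatch, fall back to the longest reusable overlap.
A 5-state machine:
        p   q  
>  s0   s0  s1 
   s1   s0  s2 
   s2   s3  s2 
   s3   s4  s1 
 * s4   s4  s4 
(> = start, * = accepting)

start=s0; accept=s4; s0-p->s0; s0-q->s1; s1-p->s0; s1-q->s2; s2-p->s3; s2-q->s2; s3-p->s4; s3-q->s1; s4-p->s4; s4-q->s4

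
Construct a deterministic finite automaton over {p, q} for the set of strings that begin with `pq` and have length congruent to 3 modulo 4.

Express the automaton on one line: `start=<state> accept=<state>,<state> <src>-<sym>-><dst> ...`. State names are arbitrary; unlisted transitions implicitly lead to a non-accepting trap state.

start=s0 accept=s6 s0-p->s1 s0-q->s2 s1-p->s3 s1-q->s4 s2-p->s3 s2-q->s3 s3-p->s5 s3-q->s5 s4-p->s6 s4-q->s6 s5-p->s7 s5-q->s7 s6-p->s8 s6-q->s8 s7-p->s2 s7-q->s2 s8-p->s9 s8-q->s9 s9-p->s4 s9-q->s4

Run two small machines in parallel and take their product. One (4 states) tracks whether the input so far still matches the prefix `pq`; the other (4 states) tracks the input length modulo 4. Each combined state is a pair, one component from each; accept when both components accept.
A 10-state machine:
        p   q  
>  s0   s1  s2 
   s1   s3  s4 
   s2   s3  s3 
   s3   s5  s5 
   s4   s6  s6 
   s5   s7  s7 
 * s6   s8  s8 
   s7   s2  s2 
   s8   s9  s9 
   s9   s4  s4 
(> = start, * = accepting)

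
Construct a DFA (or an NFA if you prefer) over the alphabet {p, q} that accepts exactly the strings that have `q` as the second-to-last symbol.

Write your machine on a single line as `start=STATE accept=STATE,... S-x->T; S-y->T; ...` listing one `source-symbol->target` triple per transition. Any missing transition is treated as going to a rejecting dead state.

Because acceptance depends on a position counted from the end, the machine has to buffer the most recent 2 symbols. Make each state the string of the last up-to-2 symbols read; on input `x` shift the window left and append `x`. Accept when the buffered window has length 2 and begins with `q`.
7 states suffice.
        p   q  
>  S0   S1  S2 
   S1   S3  S4 
   S2   S5  S6 
   S3   S3  S4 
   S4   S5  S6 
 * S5   S3  S4 
 * S6   S5  S6 
(> = start, * = accepting)

start=S0; accept=S5,S6; S0-p->S1; S0-q->S2; S1-p->S3; S1-q->S4; S2-p->S5; S2-q->S6; S3-p->S3; S3-q->S4; S4-p->S5; S4-q->S6; S5-p->S3; S5-q->S4; S6-p->S5; S6-q->S6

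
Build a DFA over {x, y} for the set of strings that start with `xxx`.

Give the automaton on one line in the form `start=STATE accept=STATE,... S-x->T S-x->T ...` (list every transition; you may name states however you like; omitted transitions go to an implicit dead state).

start=s0 accept=s3 s0-x->s1 s0-y->s4 s1-x->s2 s1-y->s4 s2-x->s3 s2-y->s4 s3-x->s3 s3-y->s3 s4-x->s4 s4-y->s4

Walk along `xxx` while the input agrees: from s0 take `x` to s1, and so on. Any deviation drops to the rejecting sink s4. Once s3 is reached the prefix is confirmed and every continuation is accepted.
With 5 states:
        x   y  
>  s0   s1  s4 
   s1   s2  s4 
   s2   s3  s4 
 * s3   s3  s3 
   s4   s4  s4 
(> = start, * = accepting)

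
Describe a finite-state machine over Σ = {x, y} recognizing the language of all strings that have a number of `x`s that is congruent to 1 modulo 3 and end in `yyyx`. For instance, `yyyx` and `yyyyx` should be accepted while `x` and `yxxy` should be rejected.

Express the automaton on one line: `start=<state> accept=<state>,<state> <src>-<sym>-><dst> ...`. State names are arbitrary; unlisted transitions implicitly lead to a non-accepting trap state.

Handle the two conditions separately and then intersect. The first has 3 states tracking the count of `x`s modulo 3; the second has 5 states tracking how much of the suffix `yyyx` has currently been matched. A product state is a pair (one from each), accepting exactly when both do.
With 15 states:
          x    y  
>  q0     q1   q2 
   q1     q3   q4 
   q2     q1   q5 
   q3     q0   q6 
   q4     q3   q7 
   q5     q1   q8 
   q6     q0   q9 
   q7     q3  q10 
   q8    q11   q8 
   q9     q0  q12 
   q10   q13  q10 
 * q11    q3   q4 
   q12   q14  q12 
   q13    q0   q6 
   q14    q1   q2 
(> = start, * = accepting)

start=q0 accept=q11 q0-x->q1 q0-y->q2 q1-x->q3 q1-y->q4 q2-x->q1 q2-y->q5 q3-x->q0 q3-y->q6 q4-x->q3 q4-y->q7 q5-x->q1 q5-y->q8 q6-x->q0 q6-y->q9 q7-x->q3 q7-y->q10 q8-x->q11 q8-y->q8 q9-x->q0 q9-y->q12 q10-x->q13 q10-y->q10 q11-x->q3 q11-y->q4 q12-x->q14 q12-y->q12 q13-x->q0 q13-y->q6 q14-x->q1 q14-y->q2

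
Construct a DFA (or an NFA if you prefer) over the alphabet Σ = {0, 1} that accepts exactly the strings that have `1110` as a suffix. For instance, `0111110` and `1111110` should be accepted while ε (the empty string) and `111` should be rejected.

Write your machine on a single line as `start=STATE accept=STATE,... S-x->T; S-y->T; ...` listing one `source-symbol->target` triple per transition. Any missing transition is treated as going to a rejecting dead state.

Remember how much of `1110` the current input suffix matches. State q0 means no match yet; q1 means the last symbol is `1`; q2 means the last 2 symbols are `11`; q3 means the last 3 symbols are `111`; q4 means the last 4 symbols are `1110`. Only q4 accepts. On a mismatch, fall back to the longest proper suffix that is still a prefix of `1110`.
A 5-state machine:
        0   1  
>  q0   q0  q1 
   q1   q0  q2 
   q2   q0  q3 
   q3   q4  q3 
 * q4   q0  q1 
(> = start, * = accepting)

start=q0; accept=q4; q0-0->q0; q0-1->q1; q1-0->q0; q1-1->q2; q2-0->q0; q2-1->q3; q3-0->q4; q3-1->q3; q4-0->q0; q4-1->q1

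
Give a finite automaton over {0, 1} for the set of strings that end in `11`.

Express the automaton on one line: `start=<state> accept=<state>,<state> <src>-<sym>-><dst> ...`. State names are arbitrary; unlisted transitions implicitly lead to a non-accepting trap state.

start=q0 accept=q2 q0-0->q0 q0-1->q1 q1-0->q0 q1-1->q2 q2-0->q0 q2-1->q2

Let each state record the length of the longest suffix of the input read so far that is also a prefix of `11`. q1 means the last symbol is `1`; q2 means the last 2 symbols are `11`. Accept only at q2, where the string currently ends in `11`.
        0   1  
>  q0   q0  q1 
   q1   q0  q2 
 * q2   q0  q2 
(> = start, * = accepting)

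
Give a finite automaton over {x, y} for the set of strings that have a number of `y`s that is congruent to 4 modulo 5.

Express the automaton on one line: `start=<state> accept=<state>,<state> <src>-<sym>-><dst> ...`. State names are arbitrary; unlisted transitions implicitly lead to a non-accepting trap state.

Keep the running count of `y`s modulo 5: each `y` advances along the cycle A → B → C → D → E → A while other symbols loop. Accept at E.
5 states suffice.
       x  y 
>  A   A  B 
   B   B  C 
   C   C  D 
   D   D  E 
 * E   E  A 
(> = start, * = accepting)

start=A accept=E A-x->A A-y->B B-x->B B-y->C C-x->C C-y->D D-x->D D-y->E E-x->E E-y->A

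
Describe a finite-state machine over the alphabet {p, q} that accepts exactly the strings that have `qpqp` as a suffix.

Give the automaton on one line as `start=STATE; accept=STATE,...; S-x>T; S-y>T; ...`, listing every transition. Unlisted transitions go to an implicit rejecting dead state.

start=A; accept=E; A-p>A; A-q>B; B-p>C; B-q>B; C-p>A; C-q>D; D-p>E; D-q>B; E-p>A; E-q>D

Remember how much of `qpqp` the current input suffix matches. State A means no match yet; B means the last symbol is `q`; C means the last 2 symbols are `qp`; D means the last 3 symbols are `qpq`; E means the last 4 symbols are `qpqp`. Only E accepts. On a mismatch, fall back to the longest proper suffix that is still a prefix of `qpqp`.
With 5 states:
       p  q 
>  A   A  B 
   B   C  B 
   C   A  D 
   D   E  B 
 * E   A  D 
(> = start, * = accepting)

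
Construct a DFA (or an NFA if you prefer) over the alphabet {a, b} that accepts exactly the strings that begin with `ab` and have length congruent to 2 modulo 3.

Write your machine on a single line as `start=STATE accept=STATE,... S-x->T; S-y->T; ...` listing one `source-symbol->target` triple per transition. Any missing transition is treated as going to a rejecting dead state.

Build one automaton per condition and run them in lockstep. One (4 states) tracks whether the input so far still matches the prefix `ab`; the other (3 states) tracks the input length modulo 3. Each combined state is a pair, one component from each; accept when both components accept. After merging equivalent states the machine shrinks.
With 6 states:
        a   b  
>  q0   q1  q2 
   q1   q2  q3 
   q2   q2  q2 
 * q3   q4  q4 
   q4   q5  q5 
   q5   q3  q3 
(> = start, * = accepting)

start=q0; accept=q3; q0-a->q1; q0-b->q2; q1-a->q2; q1-b->q3; q2-a->q2; q2-b->q2; q3-a->q4; q3-b->q4; q4-a->q5; q4-b->q5; q5-a->q3; q5-b->q3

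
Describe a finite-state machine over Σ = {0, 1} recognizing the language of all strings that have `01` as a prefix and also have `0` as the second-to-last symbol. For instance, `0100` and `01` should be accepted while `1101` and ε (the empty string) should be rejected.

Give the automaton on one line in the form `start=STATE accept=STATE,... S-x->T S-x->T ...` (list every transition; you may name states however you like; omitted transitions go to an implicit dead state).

start=q0 accept=q3,q6 q0-0->q1 q0-1->q2 q1-0->q2 q1-1->q3 q2-0->q2 q2-1->q2 q3-0->q4 q3-1->q5 q4-0->q6 q4-1->q3 q5-0->q4 q5-1->q5 q6-0->q6 q6-1->q3

Handle the two conditions separately and then intersect. One (4 states) tracks whether the input so far still matches the prefix `01`; the other (7 states) tracks the last 2 symbols read. Each combined state is a pair, one component from each; accept when both components accept. Equivalent product states are then merged.
7 states suffice.
        0   1  
>  q0   q1  q2 
   q1   q2  q3 
   q2   q2  q2 
 * q3   q4  q5 
   q4   q6  q3 
   q5   q4  q5 
 * q6   q6  q3 
(> = start, * = accepting)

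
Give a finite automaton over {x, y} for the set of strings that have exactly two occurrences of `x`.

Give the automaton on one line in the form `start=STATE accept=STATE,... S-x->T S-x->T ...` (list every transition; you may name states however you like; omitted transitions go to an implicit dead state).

Count `x`s, saturating at 3: states S0 through S2 mean 0 through 2 `x`s seen; S3 means more than 2. Each `x` increments (capped at S3); other symbols loop. Accept from {S2}.
        x   y  
>  S0   S1  S0 
   S1   S2  S1 
 * S2   S3  S2 
   S3   S3  S3 
(> = start, * = accepting)

start=S0 accept=S2 S0-x->S1 S0-y->S0 S1-x->S2 S1-y->S1 S2-x->S3 S2-y->S2 S3-x->S3 S3-y->S3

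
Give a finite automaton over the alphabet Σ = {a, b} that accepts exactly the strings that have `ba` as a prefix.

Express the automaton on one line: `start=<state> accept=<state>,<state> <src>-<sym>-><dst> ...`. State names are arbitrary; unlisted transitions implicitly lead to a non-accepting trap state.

start=S0 accept=S2 S0-a->S3 S0-b->S1 S1-a->S2 S1-b->S3 S2-a->S2 S2-b->S2 S3-a->S3 S3-b->S3

Check the first 2 symbols one by one: S0 through S1 record how many have matched `ba` so far; any wrong symbol goes to the dead state S3. After all 2 match we enter the accepting sink S2.
        a   b  
>  S0   S3  S1 
   S1   S2  S3 
 * S2   S2  S2 
   S3   S3  S3 
(> = start, * = accepting)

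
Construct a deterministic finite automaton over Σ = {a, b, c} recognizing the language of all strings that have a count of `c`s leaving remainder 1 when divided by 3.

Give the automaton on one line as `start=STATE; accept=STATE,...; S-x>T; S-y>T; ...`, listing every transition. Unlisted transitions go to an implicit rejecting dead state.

The only thing that matters is how many `c`s have appeared, reduced mod 3. Use one state per residue: q0 for 0, …, q2 for 2. Reading `c` moves to the next residue; anything else stays put. q1 is accepting.
        a   b   c  
>  q0   q0  q0  q1 
 * q1   q1  q1  q2 
   q2   q2  q2  q0 
(> = start, * = accepting)

start=q0; accept=q1; q0-a>q0; q0-b>q0; q0-c>q1; q1-a>q1; q1-b>q1; q1-c>q2; q2-a>q2; q2-b>q2; q2-c>q0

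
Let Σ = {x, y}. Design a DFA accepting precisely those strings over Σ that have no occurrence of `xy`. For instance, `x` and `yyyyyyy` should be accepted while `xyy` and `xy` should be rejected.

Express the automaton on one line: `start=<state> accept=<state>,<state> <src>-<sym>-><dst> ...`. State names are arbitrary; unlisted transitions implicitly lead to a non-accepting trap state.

This is the complement of 'contains `xy`'. Use the same substring-matching states — A through C holding how much of `xy` has just been matched — but flip the accepting set: everything except the trap C accepts.
3 states suffice.
       x  y 
>* A   B  A 
 * B   B  C 
   C   C  C 
(> = start, * = accepting)

start=A accept=A,B A-x->B A-y->A B-x->B B-y->C C-x->C C-y->C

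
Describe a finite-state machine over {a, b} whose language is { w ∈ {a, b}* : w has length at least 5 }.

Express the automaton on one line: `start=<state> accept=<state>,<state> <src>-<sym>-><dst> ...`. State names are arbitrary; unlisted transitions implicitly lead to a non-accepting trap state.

start=q0 accept=q5,q6 q0-a->q1 q0-b->q1 q1-a->q2 q1-b->q2 q2-a->q3 q2-b->q3 q3-a->q4 q3-b->q4 q4-a->q5 q4-b->q5 q5-a->q6 q5-b->q6 q6-a->q6 q6-b->q6

Count input length up to 6: every symbol moves from q0 toward q6, which means 'more than 5' and absorbs. Accept from {q5, q6}.
7 states suffice.
        a   b  
>  q0   q1  q1 
   q1   q2  q2 
   q2   q3  q3 
   q3   q4  q4 
   q4   q5  q5 
 * q5   q6  q6 
 * q6   q6  q6 
(> = start, * = accepting)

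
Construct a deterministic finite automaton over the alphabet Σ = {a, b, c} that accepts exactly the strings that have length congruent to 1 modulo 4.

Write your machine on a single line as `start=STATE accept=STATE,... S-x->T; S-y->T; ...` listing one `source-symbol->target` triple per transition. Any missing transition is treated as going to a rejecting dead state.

Count input length modulo 4: every symbol advances one step around the cycle s0 → s1 → s2 → s3 → s0. Accept at s1.
With 4 states:
        a   b   c  
>  s0   s1  s1  s1 
 * s1   s2  s2  s2 
   s2   s3  s3  s3 
   s3   s0  s0  s0 
(> = start, * = accepting)

start=s0; accept=s1; s0-a->s1; s0-b->s1; s0-c->s1; s1-a->s2; s1-b->s2; s1-c->s2; s2-a->s3; s2-b->s3; s2-c->s3; s3-a->s0; s3-b->s0; s3-c->s0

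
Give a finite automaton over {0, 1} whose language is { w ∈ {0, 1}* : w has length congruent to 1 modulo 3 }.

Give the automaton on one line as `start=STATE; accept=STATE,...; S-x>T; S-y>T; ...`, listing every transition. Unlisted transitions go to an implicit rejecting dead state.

Count input length modulo 3: every symbol advances one step around the cycle q0 → q1 → q2 → q0. Accept at q1.
With 3 states:
        0   1  
>  q0   q1  q1 
 * q1   q2  q2 
   q2   q0  q0 
(> = start, * = accepting)

start=q0; accept=q1; q0-0>q1; q0-1>q1; q1-0>q2; q1-1>q2; q2-0>q0; q2-1>q0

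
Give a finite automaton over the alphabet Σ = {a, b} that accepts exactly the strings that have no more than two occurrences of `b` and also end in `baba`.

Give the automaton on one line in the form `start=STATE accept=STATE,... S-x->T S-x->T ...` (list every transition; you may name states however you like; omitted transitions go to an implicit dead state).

start=q0 accept=q8 q0-a->q0 q0-b->q1 q1-a->q2 q1-b->q3 q2-a->q4 q2-b->q5 q3-a->q6 q3-b->q7 q4-a->q4 q4-b->q3 q5-a->q8 q5-b->q7 q6-a->q9 q6-b->q10 q7-a->q11 q7-b->q7 q8-a->q9 q8-b->q10 q9-a->q9 q9-b->q7 q10-a->q12 q10-b->q7 q11-a->q13 q11-b->q10 q12-a->q13 q12-b->q10 q13-a->q13 q13-b->q7

Handle the two conditions separately and then intersect. The first has 4 states tracking the count of `b`s, saturating at 3; the second has 5 states tracking how much of the suffix `baba` has currently been matched. A product state is a pair (one from each), accepting exactly when both do.
14 states suffice.
          a    b  
>  q0     q0   q1 
   q1     q2   q3 
   q2     q4   q5 
   q3     q6   q7 
   q4     q4   q3 
   q5     q8   q7 
   q6     q9  q10 
   q7    q11   q7 
 * q8     q9  q10 
   q9     q9   q7 
   q10   q12   q7 
   q11   q13  q10 
   q12   q13  q10 
   q13   q13   q7 
(> = start, * = accepting)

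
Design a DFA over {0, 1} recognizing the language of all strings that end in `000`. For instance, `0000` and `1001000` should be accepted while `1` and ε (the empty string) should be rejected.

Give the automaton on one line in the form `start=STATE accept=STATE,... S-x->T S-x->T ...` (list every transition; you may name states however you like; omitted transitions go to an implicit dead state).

Remember how much of `000` the current input suffix matches. State q0 means no match yet; q1 means the last symbol is `0`; q2 means the last 2 symbols are `00`; q3 means the last 3 symbols are `000`. Only q3 accepts. On a mismatch, fall back to the longest proper suffix that is still a prefix of `000`.
        0   1  
>  q0   q1  q0 
   q1   q2  q0 
   q2   q3  q0 
 * q3   q3  q0 
(> = start, * = accepting)

start=q0 accept=q3 q0-0->q1 q0-1->q0 q1-0->q2 q1-1->q0 q2-0->q3 q2-1->q0 q3-0->q3 q3-1->q0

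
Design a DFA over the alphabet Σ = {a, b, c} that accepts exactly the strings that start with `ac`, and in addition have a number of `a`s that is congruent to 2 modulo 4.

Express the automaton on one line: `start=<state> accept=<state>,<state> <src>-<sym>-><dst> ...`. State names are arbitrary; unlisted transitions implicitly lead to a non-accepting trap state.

start=S0 accept=S4 S0-a->S1 S0-b->S2 S0-c->S2 S1-a->S2 S1-b->S2 S1-c->S3 S2-a->S2 S2-b->S2 S2-c->S2 S3-a->S4 S3-b->S3 S3-c->S3 S4-a->S5 S4-b->S4 S4-c->S4 S5-a->S6 S5-b->S5 S5-c->S5 S6-a->S3 S6-b->S6 S6-c->S6

Run two small machines in parallel and take their product. The first has 4 states tracking whether the input so far still matches the prefix `ac`; the second has 4 states tracking the count of `a`s modulo 4. A product state is a pair (one from each), accepting exactly when both do. After merging equivalent states the machine shrinks.
        a   b   c  
>  S0   S1  S2  S2 
   S1   S2  S2  S3 
   S2   S2  S2  S2 
   S3   S4  S3  S3 
 * S4   S5  S4  S4 
   S5   S6  S5  S5 
   S6   S3  S6  S6 
(> = start, * = accepting)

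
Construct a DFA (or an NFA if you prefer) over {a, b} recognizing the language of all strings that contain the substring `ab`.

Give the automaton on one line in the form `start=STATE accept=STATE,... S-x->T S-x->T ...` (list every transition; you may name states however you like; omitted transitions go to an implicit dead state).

States q0..q1 record the length of the longest prefix of `ab` that matches the current input suffix. Reaching q2 means `ab` has been seen, and we stay there forever. Accept from q2.
        a   b  
>  q0   q1  q0 
   q1   q1  q2 
 * q2   q2  q2 
(> = start, * = accepting)

start=q0 accept=q2 q0-a->q1 q0-b->q0 q1-a->q1 q1-b->q2 q2-a->q2 q2-b->q2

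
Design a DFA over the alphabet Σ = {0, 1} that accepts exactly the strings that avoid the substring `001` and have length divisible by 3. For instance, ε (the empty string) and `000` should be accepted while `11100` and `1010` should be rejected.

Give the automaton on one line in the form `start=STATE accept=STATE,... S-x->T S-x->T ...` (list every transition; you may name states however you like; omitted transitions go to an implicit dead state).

Handle the two conditions separately and then intersect. One (4 states) tracks partial matches of the forbidden pattern `001`; the other (3 states) tracks the input length modulo 3. Each combined state is a pair, one component from each; accept when both components accept.
With 12 states:
          0    1  
>* S0     S1   S2 
   S1     S3   S4 
   S2     S5   S4 
   S3     S6   S7 
   S4     S8   S0 
   S5     S6   S0 
 * S6     S9  S10 
   S7    S10  S10 
 * S8     S9   S2 
   S9     S3  S11 
   S10   S11  S11 
   S11    S7   S7 
(> = start, * = accepting)

start=S0 accept=S0,S6,S8 S0-0->S1 S0-1->S2 S1-0->S3 S1-1->S4 S2-0->S5 S2-1->S4 S3-0->S6 S3-1->S7 S4-0->S8 S4-1->S0 S5-0->S6 S5-1->S0 S6-0->S9 S6-1->S10 S7-0->S10 S7-1->S10 S8-0->S9 S8-1->S2 S9-0->S3 S9-1->S11 S10-0->S11 S10-1->S11 S11-0->S7 S11-1->S7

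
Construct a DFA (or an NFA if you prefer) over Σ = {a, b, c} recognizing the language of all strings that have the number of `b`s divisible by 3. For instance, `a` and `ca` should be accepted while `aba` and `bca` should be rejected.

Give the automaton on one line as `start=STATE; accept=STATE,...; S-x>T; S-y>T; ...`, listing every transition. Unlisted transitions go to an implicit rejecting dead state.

Keep the running count of `b`s modulo 3: each `b` advances along the cycle q0 → q1 → q2 → q0 while other symbols loop. Accept at q0.
With 3 states:
        a   b   c  
>* q0   q0  q1  q0 
   q1   q1  q2  q1 
   q2   q2  q0  q2 
(> = start, * = accepting)

start=q0; accept=q0; q0-a>q0; q0-b>q1; q0-c>q0; q1-a>q1; q1-b>q2; q1-c>q1; q2-a>q2; q2-b>q0; q2-c>q2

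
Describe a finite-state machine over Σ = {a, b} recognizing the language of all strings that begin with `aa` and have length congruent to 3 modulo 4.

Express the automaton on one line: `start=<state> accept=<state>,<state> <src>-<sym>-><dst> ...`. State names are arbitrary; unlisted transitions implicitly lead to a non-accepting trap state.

Run two small machines in parallel and take their product. One (4 states) tracks whether the input so far still matches the prefix `aa`; the other (4 states) tracks the input length modulo 4. Each combined state is a pair, one component from each; accept when both components accept. After merging equivalent states the machine shrinks.
        a   b  
>  q0   q1  q2 
   q1   q3  q2 
   q2   q2  q2 
   q3   q4  q4 
 * q4   q5  q5 
   q5   q6  q6 
   q6   q3  q3 
(> = start, * = accepting)

start=q0 accept=q4 q0-a->q1 q0-b->q2 q1-a->q3 q1-b->q2 q2-a->q2 q2-b->q2 q3-a->q4 q3-b->q4 q4-a->q5 q4-b->q5 q5-a->q6 q5-b->q6 q6-a->q3 q6-b->q3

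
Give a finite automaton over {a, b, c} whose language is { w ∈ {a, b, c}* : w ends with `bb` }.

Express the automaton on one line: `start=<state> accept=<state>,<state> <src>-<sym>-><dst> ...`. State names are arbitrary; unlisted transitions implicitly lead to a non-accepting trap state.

Let each state record the length of the longest suffix of the input read so far that is also a prefix of `bb`. S1 means the last symbol is `b`; S2 means the last 2 symbols are `bb`. Accept only at S2, where the string currently ends in `bb`.
3 states suffice.
        a   b   c  
>  S0   S0  S1  S0 
   S1   S0  S2  S0 
 * S2   S0  S2  S0 
(> = start, * = accepting)

start=S0 accept=S2 S0-a->S0 S0-b->S1 S0-c->S0 S1-a->S0 S1-b->S2 S1-c->S0 S2-a->S0 S2-b->S2 S2-c->S0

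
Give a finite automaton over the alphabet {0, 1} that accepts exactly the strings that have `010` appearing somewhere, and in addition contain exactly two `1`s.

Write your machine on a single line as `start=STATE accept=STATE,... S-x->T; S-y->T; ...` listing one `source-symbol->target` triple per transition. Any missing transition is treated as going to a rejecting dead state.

start=q0; accept=q8; q0-0->q1; q0-1->q2; q1-0->q1; q1-1->q3; q2-0->q4; q2-1->q5; q3-0->q6; q3-1->q5; q4-0->q4; q4-1->q7; q5-0->q5; q5-1->q5; q6-0->q6; q6-1->q8; q7-0->q8; q7-1->q5; q8-0->q8; q8-1->q5

Build one automaton per condition and run them in lockstep. The first has 4 states tracking whether and how much of `010` has been seen; the second has 4 states tracking the count of `1`s, saturating at 3. A product state is a pair (one from each), accepting exactly when both do. Equivalent product states are then merged.
9 states suffice.
        0   1  
>  q0   q1  q2 
   q1   q1  q3 
   q2   q4  q5 
   q3   q6  q5 
   q4   q4  q7 
   q5   q5  q5 
   q6   q6  q8 
   q7   q8  q5 
 * q8   q8  q5 
(> = start, * = accepting)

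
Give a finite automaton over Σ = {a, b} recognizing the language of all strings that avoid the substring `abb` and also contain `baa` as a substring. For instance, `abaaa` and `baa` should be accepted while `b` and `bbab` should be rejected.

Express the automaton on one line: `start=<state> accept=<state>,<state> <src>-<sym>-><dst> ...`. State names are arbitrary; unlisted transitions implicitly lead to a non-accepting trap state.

Build one automaton per condition and run them in lockstep. The first has 4 states tracking partial matches of the forbidden pattern `abb`; the second has 4 states tracking whether and how much of `baa` has been seen. A product state is a pair (one from each), accepting exactly when both do. Equivalent product states are then merged.
With 8 states:
        a   b  
>  q0   q1  q2 
   q1   q1  q3 
   q2   q4  q2 
   q3   q4  q5 
   q4   q6  q3 
   q5   q5  q5 
 * q6   q6  q7 
 * q7   q6  q5 
(> = start, * = accepting)

start=q0 accept=q6,q7 q0-a->q1 q0-b->q2 q1-a->q1 q1-b->q3 q2-a->q4 q2-b->q2 q3-a->q4 q3-b->q5 q4-a->q6 q4-b->q3 q5-a->q5 q5-b->q5 q6-a->q6 q6-b->q7 q7-a->q6 q7-b->q5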